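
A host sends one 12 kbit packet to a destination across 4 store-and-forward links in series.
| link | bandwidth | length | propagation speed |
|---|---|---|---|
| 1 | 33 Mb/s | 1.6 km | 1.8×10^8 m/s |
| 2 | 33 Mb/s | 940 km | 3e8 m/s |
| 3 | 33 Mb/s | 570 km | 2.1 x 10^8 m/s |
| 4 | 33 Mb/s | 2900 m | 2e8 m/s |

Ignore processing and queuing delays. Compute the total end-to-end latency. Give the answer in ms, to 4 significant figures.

7.326 ms

L = 12000 bits.
Transmission delay per hop = L/R = 12000/33000000 = 0.363636 ms; 4 hops → 1.45455 ms.
Propagation delays (d/s per hop): 0.00888889, 3.13333, 2.71429, 0.0145 ms; sum = 5.87101 ms.
End-to-end = 7.326 ms.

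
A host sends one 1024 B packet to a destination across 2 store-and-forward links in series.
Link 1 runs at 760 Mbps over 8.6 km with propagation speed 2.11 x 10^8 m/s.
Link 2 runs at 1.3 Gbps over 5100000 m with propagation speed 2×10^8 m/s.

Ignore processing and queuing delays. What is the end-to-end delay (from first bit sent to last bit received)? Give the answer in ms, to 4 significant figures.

L = 1024 × 8 = 8192 bits.
Transmission delays (L/R per hop): 0.0107789, 0.00630154 ms; sum = 0.0170805 ms.
Propagation delays (d/s per hop): 0.0407583, 25.5 ms; sum = 25.5408 ms.
End-to-end = 25.56 ms.

25.56 ms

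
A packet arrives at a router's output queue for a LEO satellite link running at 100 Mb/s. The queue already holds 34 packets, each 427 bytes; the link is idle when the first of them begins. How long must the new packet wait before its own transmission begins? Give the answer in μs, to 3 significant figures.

1160 μs

Each queued packet: L/R = 3416/100000000 = 34.16 μs.
34 queued → 1161.44 μs.
Queuing delay = 1160 μs.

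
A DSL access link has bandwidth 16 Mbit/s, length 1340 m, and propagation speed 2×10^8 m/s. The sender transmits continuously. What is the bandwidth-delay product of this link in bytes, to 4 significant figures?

13.40 bytes

Propagation delay = 1340 / 200000000 = 6.7e-06 s.
BDP = R × t_prop = 16000000 × 6.7e-06 = 107.2 bits.
In bytes: 107.2/8 = 13.40 bytes.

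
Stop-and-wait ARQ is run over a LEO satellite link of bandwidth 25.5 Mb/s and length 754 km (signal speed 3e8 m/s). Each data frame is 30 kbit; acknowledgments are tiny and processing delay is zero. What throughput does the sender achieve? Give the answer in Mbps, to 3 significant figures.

t_tx = L/R = 30000/25500000 = 0.00117647 s.
t_prop = 754000/300000000 = 0.00251333 s; RTT = 0.00502667 s.
Cycle = t_tx + RTT = 0.00620314 s.
Throughput = L / cycle = 30000 / 0.00620314 = 4.84 Mbps.

4.84 Mbps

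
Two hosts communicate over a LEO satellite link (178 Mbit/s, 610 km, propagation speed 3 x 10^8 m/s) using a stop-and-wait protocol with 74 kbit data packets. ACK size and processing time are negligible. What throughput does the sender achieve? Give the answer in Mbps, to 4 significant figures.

t_tx = L/R = 74000/178000000 = 0.00041573 s.
t_prop = 610000/300000000 = 0.00203333 s; RTT = 0.00406667 s.
Cycle = t_tx + RTT = 0.0044824 s.
Throughput = L / cycle = 74000 / 0.0044824 = 16.51 Mbps.

16.51 Mbps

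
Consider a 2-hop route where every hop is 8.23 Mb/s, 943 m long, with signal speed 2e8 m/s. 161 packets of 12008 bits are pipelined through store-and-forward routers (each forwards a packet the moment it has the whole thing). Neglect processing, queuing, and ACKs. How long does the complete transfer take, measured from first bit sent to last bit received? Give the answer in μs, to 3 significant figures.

Per-hop transmission t_tx = L/R = 12008/8230000 = 1459.05 μs.
Per-hop propagation t_prop = 943/200000000 = 4.715 μs.
Pipeline fill: first packet needs 2·t_tx to clear all hops; remaining 160 packets each add one t_tx.
Total = (2+161-1)·t_tx + 2·t_prop = 162·1459.05 + 2·4.715 = 236000 μs.

236000 μs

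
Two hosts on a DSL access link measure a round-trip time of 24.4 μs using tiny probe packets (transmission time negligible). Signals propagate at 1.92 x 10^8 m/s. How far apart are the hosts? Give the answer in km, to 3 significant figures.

2.34 km

One-way propagation = RTT/2 = 12.2 μs.
d = s × t = 192000000 × 1.22e-05 = 2.34 km.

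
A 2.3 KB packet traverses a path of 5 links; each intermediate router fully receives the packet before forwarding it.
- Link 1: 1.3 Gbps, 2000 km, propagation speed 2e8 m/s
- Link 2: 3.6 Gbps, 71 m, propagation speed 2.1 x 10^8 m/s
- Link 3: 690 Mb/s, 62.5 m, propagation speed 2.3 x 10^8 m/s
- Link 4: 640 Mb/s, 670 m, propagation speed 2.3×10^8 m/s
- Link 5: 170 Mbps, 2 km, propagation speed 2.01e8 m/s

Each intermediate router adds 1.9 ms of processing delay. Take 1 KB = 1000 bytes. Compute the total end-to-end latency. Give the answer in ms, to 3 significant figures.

17.8 ms

L = 18400 bits.
Transmission delays (L/R per hop): 0.0141538, 0.00511111, 0.0266667, 0.02875, 0.108235 ms; sum = 0.182917 ms.
Propagation delays (d/s per hop): 10, 0.000338095, 0.000271739, 0.00291304, 0.00995025 ms; sum = 10.0135 ms.
Processing at 4 router(s): 4 × 1.9 ms = 7.6 ms.
End-to-end = 17.8 ms.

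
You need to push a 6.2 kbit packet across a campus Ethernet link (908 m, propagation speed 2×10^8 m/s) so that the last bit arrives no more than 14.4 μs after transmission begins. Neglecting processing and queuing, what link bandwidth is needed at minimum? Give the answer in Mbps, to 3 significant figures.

Propagation delay = 908 / 200000000 = 4.54 μs.
Transmission budget = 14.4 − 4.54 = 9.86 μs.
R ≥ L / t_tx = 6200 bits / 9.86e-06 s = 629 Mbps.

629 Mbps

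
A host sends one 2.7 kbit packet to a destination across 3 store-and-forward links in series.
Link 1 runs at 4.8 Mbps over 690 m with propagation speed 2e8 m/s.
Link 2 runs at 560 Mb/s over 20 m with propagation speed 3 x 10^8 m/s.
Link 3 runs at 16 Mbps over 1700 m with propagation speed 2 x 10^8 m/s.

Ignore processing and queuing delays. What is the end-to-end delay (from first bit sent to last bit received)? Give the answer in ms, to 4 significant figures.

0.7481 ms

L = 2700 bits.
Transmission delays (L/R per hop): 0.5625, 0.00482143, 0.16875 ms; sum = 0.736071 ms.
Propagation delays (d/s per hop): 0.00345, 6.66667e-05, 0.0085 ms; sum = 0.0120167 ms.
End-to-end = 0.7481 ms.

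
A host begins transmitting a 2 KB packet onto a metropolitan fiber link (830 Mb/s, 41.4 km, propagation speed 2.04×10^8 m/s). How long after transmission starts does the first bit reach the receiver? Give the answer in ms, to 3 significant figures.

First bit experiences only propagation delay: d/s = 41400/204000000 = 0.203 ms.

0.203 ms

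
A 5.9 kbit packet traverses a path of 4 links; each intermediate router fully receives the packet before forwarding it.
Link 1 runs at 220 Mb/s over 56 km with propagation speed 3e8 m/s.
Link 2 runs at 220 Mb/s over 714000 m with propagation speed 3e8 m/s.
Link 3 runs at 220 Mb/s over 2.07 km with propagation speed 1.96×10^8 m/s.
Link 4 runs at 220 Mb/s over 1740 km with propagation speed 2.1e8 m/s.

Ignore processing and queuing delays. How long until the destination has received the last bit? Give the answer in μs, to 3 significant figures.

11000 μs

L = 5900 bits.
Transmission delay per hop = L/R = 5900/220000000 = 26.8182 μs; 4 hops → 107.273 μs.
Propagation delays (d/s per hop): 186.667, 2380, 10.5612, 8285.71 μs; sum = 10862.9 μs.
End-to-end = 11000 μs.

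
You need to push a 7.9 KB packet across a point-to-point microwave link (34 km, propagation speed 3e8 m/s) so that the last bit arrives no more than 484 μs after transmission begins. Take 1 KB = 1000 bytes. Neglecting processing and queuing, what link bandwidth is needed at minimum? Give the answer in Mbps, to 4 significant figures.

170.5 Mbps

L = 63200 bits.
Propagation delay = 34000 / 300000000 = 113.333 μs.
Transmission budget = 484 − 113.333 = 370.667 μs.
R ≥ L / t_tx = 63200 bits / 0.000370667 s = 170.5 Mbps.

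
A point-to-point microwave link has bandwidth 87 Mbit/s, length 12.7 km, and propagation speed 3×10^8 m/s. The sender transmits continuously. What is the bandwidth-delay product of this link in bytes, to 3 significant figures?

460 bytes

Propagation delay = 12700 / 300000000 = 4.23333e-05 s.
BDP = R × t_prop = 87000000 × 4.23333e-05 = 3683 bits.
In bytes: 3683/8 = 460 bytes.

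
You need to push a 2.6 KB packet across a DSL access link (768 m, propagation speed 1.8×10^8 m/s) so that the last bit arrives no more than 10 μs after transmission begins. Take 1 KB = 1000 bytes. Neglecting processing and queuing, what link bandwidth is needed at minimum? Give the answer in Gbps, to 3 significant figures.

L = 20800 bits.
Propagation delay = 768 / 180000000 = 4.26667 μs.
Transmission budget = 10 − 4.26667 = 5.73333 μs.
R ≥ L / t_tx = 20800 bits / 5.73333e-06 s = 3.63 Gbps.

3.63 Gbps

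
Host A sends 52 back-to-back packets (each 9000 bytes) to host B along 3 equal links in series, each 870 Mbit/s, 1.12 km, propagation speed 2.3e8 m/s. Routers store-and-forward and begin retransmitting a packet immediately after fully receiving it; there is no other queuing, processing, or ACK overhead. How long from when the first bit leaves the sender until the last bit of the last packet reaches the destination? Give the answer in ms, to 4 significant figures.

4.484 ms

Per-hop transmission t_tx = L/R = 72000/870000000 = 0.0827586 ms.
Per-hop propagation t_prop = 1120/2.3e+08 = 0.00486957 ms.
Pipeline fill: first packet needs 3·t_tx to clear all hops; remaining 51 packets each add one t_tx.
Total = (3+52-1)·t_tx + 3·t_prop = 54·0.0827586 + 3·0.00486957 = 4.484 ms.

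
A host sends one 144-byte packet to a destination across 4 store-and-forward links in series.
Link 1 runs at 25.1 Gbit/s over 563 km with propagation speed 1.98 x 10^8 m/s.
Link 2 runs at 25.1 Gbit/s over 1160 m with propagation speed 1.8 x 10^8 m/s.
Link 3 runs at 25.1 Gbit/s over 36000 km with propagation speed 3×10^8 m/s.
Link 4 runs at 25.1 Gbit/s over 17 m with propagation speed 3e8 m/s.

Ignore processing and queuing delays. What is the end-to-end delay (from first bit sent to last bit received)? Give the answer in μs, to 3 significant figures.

L = 144 × 8 = 1152 bits.
Transmission delay per hop = L/R = 1152/25100000000 = 0.0458964 μs; 4 hops → 0.183586 μs.
Propagation delays (d/s per hop): 2843.43, 6.44444, 120000, 0.0566667 μs; sum = 122850 μs.
End-to-end = 123000 μs.

123000 μs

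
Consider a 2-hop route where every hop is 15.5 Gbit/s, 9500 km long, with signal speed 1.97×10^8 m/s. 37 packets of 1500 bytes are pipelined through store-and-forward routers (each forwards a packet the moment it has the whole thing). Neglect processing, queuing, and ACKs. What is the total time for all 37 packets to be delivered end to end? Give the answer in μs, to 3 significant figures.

Per-hop transmission t_tx = L/R = 12000/15500000000 = 0.774194 μs.
Per-hop propagation t_prop = 9500000/197000000 = 48223.4 μs.
Pipeline fill: first packet needs 2·t_tx to clear all hops; remaining 36 packets each add one t_tx.
Total = (2+37-1)·t_tx + 2·t_prop = 38·0.774194 + 2·48223.4 = 96500 μs.

96500 μs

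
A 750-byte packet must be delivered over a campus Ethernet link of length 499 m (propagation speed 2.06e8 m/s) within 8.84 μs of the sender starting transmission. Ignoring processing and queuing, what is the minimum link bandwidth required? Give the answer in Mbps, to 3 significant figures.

L = 6000 bits.
Propagation delay = 499 / 206000000 = 2.42233 μs.
Transmission budget = 8.84 − 2.42233 = 6.41767 μs.
R ≥ L / t_tx = 6000 bits / 6.41767e-06 s = 935 Mbps.

935 Mbps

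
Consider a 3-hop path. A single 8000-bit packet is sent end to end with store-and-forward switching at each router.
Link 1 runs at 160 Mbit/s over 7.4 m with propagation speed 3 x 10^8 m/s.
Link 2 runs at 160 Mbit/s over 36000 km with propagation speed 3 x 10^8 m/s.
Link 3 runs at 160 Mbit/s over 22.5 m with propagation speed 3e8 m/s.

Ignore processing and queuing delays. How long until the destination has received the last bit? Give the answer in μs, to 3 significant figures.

120000 μs

Transmission delay per hop = L/R = 8000/160000000 = 50 μs; 3 hops → 150 μs.
Propagation delays (d/s per hop): 0.0246667, 120000, 0.075 μs; sum = 120000 μs.
End-to-end = 120000 μs.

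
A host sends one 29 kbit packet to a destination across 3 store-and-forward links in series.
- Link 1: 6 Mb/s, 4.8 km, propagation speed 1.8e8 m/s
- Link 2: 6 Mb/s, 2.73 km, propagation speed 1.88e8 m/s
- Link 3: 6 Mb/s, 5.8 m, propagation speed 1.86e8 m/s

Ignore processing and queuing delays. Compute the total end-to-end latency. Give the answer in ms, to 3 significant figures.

14.5 ms

L = 29000 bits.
Transmission delay per hop = L/R = 29000/6000000 = 4.83333 ms; 3 hops → 14.5 ms.
Propagation delays (d/s per hop): 0.0266667, 0.0145213, 3.11828e-05 ms; sum = 0.0412191 ms.
End-to-end = 14.5 ms.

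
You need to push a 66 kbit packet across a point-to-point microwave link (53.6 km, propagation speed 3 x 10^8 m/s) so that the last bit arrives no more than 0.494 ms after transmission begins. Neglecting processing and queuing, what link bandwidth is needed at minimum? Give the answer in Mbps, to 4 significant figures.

209.3 Mbps

Propagation delay = 53600 / 300000000 = 0.178667 ms.
Transmission budget = 0.494 − 0.178667 = 0.315333 ms.
R ≥ L / t_tx = 66000 bits / 0.000315333 s = 209.3 Mbps.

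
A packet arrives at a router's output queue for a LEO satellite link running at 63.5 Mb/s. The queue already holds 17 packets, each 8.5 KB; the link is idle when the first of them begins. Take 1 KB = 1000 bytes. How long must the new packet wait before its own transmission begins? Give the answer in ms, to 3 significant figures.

18.2 ms

Each queued packet: L/R = 68000/63500000 = 1.07087 ms.
17 queued → 18.2047 ms.
Queuing delay = 18.2 ms.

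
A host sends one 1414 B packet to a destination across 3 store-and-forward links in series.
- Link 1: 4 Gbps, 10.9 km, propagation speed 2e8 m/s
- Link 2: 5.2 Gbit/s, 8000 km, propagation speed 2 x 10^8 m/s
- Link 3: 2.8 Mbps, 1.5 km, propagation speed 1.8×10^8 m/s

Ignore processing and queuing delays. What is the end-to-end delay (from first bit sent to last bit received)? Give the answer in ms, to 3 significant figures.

44.1 ms

L = 1414 × 8 = 11312 bits.
Transmission delays (L/R per hop): 0.002828, 0.00217538, 4.04 ms; sum = 4.045 ms.
Propagation delays (d/s per hop): 0.0545, 40, 0.00833333 ms; sum = 40.0628 ms.
End-to-end = 44.1 ms.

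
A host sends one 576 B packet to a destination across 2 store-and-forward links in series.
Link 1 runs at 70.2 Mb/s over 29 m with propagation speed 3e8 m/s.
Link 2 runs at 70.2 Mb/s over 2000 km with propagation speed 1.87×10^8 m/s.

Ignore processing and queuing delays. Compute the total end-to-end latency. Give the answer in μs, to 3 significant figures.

10800 μs

L = 576 × 8 = 4608 bits.
Transmission delay per hop = L/R = 4608/70200000 = 65.641 μs; 2 hops → 131.282 μs.
Propagation delays (d/s per hop): 0.0966667, 10695.2 μs; sum = 10695.3 μs.
End-to-end = 10800 μs.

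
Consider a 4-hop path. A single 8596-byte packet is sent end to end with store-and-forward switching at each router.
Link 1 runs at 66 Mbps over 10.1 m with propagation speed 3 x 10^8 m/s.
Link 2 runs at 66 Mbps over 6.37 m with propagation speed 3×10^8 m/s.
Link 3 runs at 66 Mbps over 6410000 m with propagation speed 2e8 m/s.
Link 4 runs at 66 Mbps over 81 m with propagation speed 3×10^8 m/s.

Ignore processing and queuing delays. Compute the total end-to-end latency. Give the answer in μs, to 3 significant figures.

36200 μs

L = 8596 × 8 = 68768 bits.
Transmission delay per hop = L/R = 68768/66000000 = 1041.94 μs; 4 hops → 4167.76 μs.
Propagation delays (d/s per hop): 0.0336667, 0.0212333, 32050, 0.27 μs; sum = 32050.3 μs.
End-to-end = 36200 μs.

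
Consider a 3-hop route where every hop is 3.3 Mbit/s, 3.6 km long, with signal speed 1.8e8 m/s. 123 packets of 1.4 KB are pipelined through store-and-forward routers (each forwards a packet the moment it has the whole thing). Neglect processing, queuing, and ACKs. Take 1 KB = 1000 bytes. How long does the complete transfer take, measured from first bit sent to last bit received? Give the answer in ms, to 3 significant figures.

424 ms

Per-hop transmission t_tx = L/R = 11200/3300000 = 3.39394 ms.
Per-hop propagation t_prop = 3600/180000000 = 0.02 ms.
Pipeline fill: first packet needs 3·t_tx to clear all hops; remaining 122 packets each add one t_tx.
Total = (3+123-1)·t_tx + 3·t_prop = 125·3.39394 + 3·0.02 = 424 ms.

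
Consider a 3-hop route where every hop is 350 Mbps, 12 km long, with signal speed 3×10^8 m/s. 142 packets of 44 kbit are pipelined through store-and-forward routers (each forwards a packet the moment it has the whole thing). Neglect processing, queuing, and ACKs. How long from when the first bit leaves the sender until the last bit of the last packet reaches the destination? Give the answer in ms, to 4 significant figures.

Per-hop transmission t_tx = L/R = 44000/350000000 = 0.125714 ms.
Per-hop propagation t_prop = 12000/300000000 = 0.04 ms.
Pipeline fill: first packet needs 3·t_tx to clear all hops; remaining 141 packets each add one t_tx.
Total = (3+142-1)·t_tx + 3·t_prop = 144·0.125714 + 3·0.04 = 18.22 ms.

18.22 ms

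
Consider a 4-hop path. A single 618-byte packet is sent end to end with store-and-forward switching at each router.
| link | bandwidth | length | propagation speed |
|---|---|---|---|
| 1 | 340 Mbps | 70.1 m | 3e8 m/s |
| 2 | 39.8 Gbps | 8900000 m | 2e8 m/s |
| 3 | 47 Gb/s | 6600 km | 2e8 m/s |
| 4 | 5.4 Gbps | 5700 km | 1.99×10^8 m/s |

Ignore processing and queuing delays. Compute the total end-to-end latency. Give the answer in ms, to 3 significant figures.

106 ms

L = 618 × 8 = 4944 bits.
Transmission delays (L/R per hop): 0.0145412, 0.000124221, 0.000105191, 0.000915556 ms; sum = 0.0156861 ms.
Propagation delays (d/s per hop): 0.000233667, 44.5, 33, 28.6432 ms; sum = 106.143 ms.
End-to-end = 106 ms.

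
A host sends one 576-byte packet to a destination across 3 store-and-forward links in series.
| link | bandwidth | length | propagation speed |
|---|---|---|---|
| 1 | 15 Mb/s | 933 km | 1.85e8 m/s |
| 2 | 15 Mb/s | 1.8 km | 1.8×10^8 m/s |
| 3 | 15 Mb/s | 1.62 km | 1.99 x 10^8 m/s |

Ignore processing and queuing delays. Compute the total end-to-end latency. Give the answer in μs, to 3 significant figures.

L = 576 × 8 = 4608 bits.
Transmission delay per hop = L/R = 4608/15000000 = 307.2 μs; 3 hops → 921.6 μs.
Propagation delays (d/s per hop): 5043.24, 10, 8.1407 μs; sum = 5061.38 μs.
End-to-end = 5980 μs.

5980 μs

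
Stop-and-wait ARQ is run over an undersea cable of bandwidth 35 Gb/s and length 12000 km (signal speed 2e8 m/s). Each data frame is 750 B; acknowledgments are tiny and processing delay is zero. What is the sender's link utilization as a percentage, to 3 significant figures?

0.000143 %

t_tx = L/R = 6000/35000000000 = 1.71429e-07 s.
t_prop = 12000000/200000000 = 0.06 s; RTT = 0.12 s.
Cycle = t_tx + RTT = 0.12 s.
Utilization = t_tx / cycle = 1.71429e-07/0.12 = 0.000143 %.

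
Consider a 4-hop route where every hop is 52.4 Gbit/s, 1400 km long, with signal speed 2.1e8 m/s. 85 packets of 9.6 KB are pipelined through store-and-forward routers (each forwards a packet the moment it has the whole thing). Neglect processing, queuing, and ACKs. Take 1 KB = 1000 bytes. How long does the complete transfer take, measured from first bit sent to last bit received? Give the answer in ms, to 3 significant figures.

26.8 ms

Per-hop transmission t_tx = L/R = 76800/52400000000 = 0.00146565 ms.
Per-hop propagation t_prop = 1400000/210000000 = 6.66667 ms.
Pipeline fill: first packet needs 4·t_tx to clear all hops; remaining 84 packets each add one t_tx.
Total = (4+85-1)·t_tx + 4·t_prop = 88·0.00146565 + 4·6.66667 = 26.8 ms.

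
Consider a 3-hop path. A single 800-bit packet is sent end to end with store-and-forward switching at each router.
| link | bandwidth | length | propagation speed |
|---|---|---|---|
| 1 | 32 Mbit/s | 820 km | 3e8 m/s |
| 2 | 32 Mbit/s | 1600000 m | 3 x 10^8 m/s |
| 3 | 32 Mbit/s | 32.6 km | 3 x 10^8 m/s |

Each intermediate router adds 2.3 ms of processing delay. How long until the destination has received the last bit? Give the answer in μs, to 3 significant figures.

12900 μs

Transmission delay per hop = L/R = 800/32000000 = 25 μs; 3 hops → 75 μs.
Propagation delays (d/s per hop): 2733.33, 5333.33, 108.667 μs; sum = 8175.33 μs.
Processing at 2 router(s): 2 × 2.3 ms = 4600 μs.
End-to-end = 12900 μs.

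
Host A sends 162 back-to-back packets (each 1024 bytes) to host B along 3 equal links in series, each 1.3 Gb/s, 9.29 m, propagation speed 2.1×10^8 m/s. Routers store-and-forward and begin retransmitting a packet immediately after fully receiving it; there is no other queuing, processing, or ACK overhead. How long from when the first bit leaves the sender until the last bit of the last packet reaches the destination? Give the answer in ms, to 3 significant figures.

Per-hop transmission t_tx = L/R = 8192/1300000000 = 0.00630154 ms.
Per-hop propagation t_prop = 9.29/210000000 = 4.42381e-05 ms.
Pipeline fill: first packet needs 3·t_tx to clear all hops; remaining 161 packets each add one t_tx.
Total = (3+162-1)·t_tx + 3·t_prop = 164·0.00630154 + 3·4.42381e-05 = 1.03 ms.

1.03 ms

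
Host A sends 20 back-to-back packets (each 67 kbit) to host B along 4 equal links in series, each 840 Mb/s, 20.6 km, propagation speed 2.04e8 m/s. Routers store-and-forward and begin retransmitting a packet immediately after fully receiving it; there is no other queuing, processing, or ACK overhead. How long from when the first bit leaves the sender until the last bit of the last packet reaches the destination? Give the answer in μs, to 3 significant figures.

Per-hop transmission t_tx = L/R = 67000/840000000 = 79.7619 μs.
Per-hop propagation t_prop = 20600/204000000 = 100.98 μs.
Pipeline fill: first packet needs 4·t_tx to clear all hops; remaining 19 packets each add one t_tx.
Total = (4+20-1)·t_tx + 4·t_prop = 23·79.7619 + 4·100.98 = 2240 μs.

2240 μs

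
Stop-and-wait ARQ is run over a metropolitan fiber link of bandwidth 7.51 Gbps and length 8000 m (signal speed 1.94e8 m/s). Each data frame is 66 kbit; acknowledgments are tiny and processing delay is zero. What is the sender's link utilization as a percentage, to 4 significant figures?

9.630 %

t_tx = L/R = 66000/7510000000 = 8.78828e-06 s.
t_prop = 8000/194000000 = 4.12371e-05 s; RTT = 8.24742e-05 s.
Cycle = t_tx + RTT = 9.12625e-05 s.
Utilization = t_tx / cycle = 8.78828e-06/9.12625e-05 = 9.630 %.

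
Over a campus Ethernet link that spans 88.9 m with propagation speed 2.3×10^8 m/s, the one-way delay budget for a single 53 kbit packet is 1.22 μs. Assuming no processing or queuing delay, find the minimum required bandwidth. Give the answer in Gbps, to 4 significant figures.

63.59 Gbps

Propagation delay = 88.9 / 2.3e+08 = 0.386522 μs.
Transmission budget = 1.22 − 0.386522 = 0.833478 μs.
R ≥ L / t_tx = 53000 bits / 8.33478e-07 s = 63.59 Gbps.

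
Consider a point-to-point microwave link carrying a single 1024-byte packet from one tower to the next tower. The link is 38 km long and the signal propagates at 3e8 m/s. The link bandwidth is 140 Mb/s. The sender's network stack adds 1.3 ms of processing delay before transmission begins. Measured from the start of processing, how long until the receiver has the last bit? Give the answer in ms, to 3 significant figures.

1.49 ms

L = 1024 × 8 = 8192 bits.
Transmission delay = L/R = 8192 / 140000000 = 0.0585143 ms.
Propagation delay = d/s = 38000 m / 300000000 m/s = 0.126667 ms.
Plus processing delay 1.3 ms = 1.3 ms.
Total = 1.49 ms.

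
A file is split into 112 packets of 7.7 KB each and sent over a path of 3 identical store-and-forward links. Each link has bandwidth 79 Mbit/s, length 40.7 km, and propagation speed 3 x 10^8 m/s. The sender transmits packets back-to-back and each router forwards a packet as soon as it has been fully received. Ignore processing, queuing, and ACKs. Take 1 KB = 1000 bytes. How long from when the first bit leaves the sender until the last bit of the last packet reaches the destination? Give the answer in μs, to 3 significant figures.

89300 μs

Per-hop transmission t_tx = L/R = 61600/79000000 = 779.747 μs.
Per-hop propagation t_prop = 40700/300000000 = 135.667 μs.
Pipeline fill: first packet needs 3·t_tx to clear all hops; remaining 111 packets each add one t_tx.
Total = (3+112-1)·t_tx + 3·t_prop = 114·779.747 + 3·135.667 = 89300 μs.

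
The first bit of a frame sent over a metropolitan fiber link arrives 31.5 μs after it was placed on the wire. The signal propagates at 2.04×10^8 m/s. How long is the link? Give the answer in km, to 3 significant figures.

6.43 km

d = s × t_prop = 204000000 × 3.15e-05 = 6.43 km.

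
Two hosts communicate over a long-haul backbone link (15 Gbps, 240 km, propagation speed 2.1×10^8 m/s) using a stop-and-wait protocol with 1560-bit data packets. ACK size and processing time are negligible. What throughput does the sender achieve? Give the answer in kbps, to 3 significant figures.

682 kbps

t_tx = L/R = 1560/15000000000 = 1.04e-07 s.
t_prop = 240000/210000000 = 0.00114286 s; RTT = 0.00228571 s.
Cycle = t_tx + RTT = 0.00228582 s.
Throughput = L / cycle = 1560 / 0.00228582 = 682 kbps.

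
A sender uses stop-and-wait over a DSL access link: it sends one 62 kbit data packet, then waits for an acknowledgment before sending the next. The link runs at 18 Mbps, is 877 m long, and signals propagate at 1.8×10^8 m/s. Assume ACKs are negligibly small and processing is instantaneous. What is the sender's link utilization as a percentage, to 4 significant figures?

t_tx = L/R = 62000/18000000 = 0.00344444 s.
t_prop = 877/180000000 = 4.87222e-06 s; RTT = 9.74444e-06 s.
Cycle = t_tx + RTT = 0.00345419 s.
Utilization = t_tx / cycle = 0.00344444/0.00345419 = 99.72 %.

99.72 %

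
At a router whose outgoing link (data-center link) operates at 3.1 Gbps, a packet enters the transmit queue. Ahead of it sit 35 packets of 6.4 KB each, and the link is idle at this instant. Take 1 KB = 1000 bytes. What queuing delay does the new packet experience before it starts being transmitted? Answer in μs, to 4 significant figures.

578.1 μs

Each queued packet: L/R = 51200/3100000000 = 16.5161 μs.
35 queued → 578.065 μs.
Queuing delay = 578.1 μs.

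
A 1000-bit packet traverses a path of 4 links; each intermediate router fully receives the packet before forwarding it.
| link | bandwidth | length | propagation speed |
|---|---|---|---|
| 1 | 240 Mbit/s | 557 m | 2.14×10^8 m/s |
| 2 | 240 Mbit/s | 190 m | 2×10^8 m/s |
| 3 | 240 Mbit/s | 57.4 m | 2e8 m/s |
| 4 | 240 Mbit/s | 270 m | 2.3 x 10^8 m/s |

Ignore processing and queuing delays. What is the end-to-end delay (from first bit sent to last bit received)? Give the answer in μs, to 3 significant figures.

Transmission delay per hop = L/R = 1000/240000000 = 4.16667 μs; 4 hops → 16.6667 μs.
Propagation delays (d/s per hop): 2.6028, 0.95, 0.287, 1.17391 μs; sum = 5.01372 μs.
End-to-end = 21.7 μs.

21.7 μs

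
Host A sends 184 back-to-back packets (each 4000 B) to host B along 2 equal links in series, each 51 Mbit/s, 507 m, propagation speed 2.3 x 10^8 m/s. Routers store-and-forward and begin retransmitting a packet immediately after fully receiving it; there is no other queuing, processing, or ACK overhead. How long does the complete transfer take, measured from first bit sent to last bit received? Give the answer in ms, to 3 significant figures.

116 ms

Per-hop transmission t_tx = L/R = 32000/51000000 = 0.627451 ms.
Per-hop propagation t_prop = 507/2.3e+08 = 0.00220435 ms.
Pipeline fill: first packet needs 2·t_tx to clear all hops; remaining 183 packets each add one t_tx.
Total = (2+184-1)·t_tx + 2·t_prop = 185·0.627451 + 2·0.00220435 = 116 ms.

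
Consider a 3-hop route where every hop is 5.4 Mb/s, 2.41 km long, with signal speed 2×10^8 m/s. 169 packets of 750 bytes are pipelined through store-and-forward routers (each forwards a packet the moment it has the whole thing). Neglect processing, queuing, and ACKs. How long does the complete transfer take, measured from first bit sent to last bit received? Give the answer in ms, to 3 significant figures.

190 ms

Per-hop transmission t_tx = L/R = 6000/5400000 = 1.11111 ms.
Per-hop propagation t_prop = 2410/200000000 = 0.01205 ms.
Pipeline fill: first packet needs 3·t_tx to clear all hops; remaining 168 packets each add one t_tx.
Total = (3+169-1)·t_tx + 3·t_prop = 171·1.11111 + 3·0.01205 = 190 ms.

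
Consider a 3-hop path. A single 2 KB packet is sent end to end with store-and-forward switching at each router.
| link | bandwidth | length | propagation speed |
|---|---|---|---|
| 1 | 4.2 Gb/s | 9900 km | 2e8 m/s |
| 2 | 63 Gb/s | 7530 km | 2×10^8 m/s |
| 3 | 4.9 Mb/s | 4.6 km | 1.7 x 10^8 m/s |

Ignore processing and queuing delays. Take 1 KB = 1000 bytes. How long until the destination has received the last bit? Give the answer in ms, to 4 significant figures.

L = 16000 bits.
Transmission delays (L/R per hop): 0.00380952, 0.000253968, 3.26531 ms; sum = 3.26937 ms.
Propagation delays (d/s per hop): 49.5, 37.65, 0.0270588 ms; sum = 87.1771 ms.
End-to-end = 90.45 ms.

90.45 ms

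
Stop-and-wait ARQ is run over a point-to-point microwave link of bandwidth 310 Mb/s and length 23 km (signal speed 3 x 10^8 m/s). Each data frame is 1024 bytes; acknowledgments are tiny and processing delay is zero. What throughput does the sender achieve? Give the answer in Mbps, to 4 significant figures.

t_tx = L/R = 8192/310000000 = 2.64258e-05 s.
t_prop = 23000/300000000 = 7.66667e-05 s; RTT = 0.000153333 s.
Cycle = t_tx + RTT = 0.000179759 s.
Throughput = L / cycle = 8192 / 0.000179759 = 45.57 Mbps.

45.57 Mbps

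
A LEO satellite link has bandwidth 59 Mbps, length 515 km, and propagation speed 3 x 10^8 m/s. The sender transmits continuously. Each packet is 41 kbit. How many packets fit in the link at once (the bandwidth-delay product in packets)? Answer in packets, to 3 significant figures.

Propagation delay = 515000 / 300000000 = 0.00171667 s.
BDP = R × t_prop = 59000000 × 0.00171667 = 101283 bits.
In packets of 41000 bits: 2.47 packets.

2.47 packets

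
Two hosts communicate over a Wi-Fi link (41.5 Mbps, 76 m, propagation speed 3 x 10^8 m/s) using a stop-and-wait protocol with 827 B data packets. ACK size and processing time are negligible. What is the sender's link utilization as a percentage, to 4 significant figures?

t_tx = L/R = 6616/41500000 = 0.000159422 s.
t_prop = 76/300000000 = 2.53333e-07 s; RTT = 5.06667e-07 s.
Cycle = t_tx + RTT = 0.000159928 s.
Utilization = t_tx / cycle = 0.000159422/0.000159928 = 99.68 %.

99.68 %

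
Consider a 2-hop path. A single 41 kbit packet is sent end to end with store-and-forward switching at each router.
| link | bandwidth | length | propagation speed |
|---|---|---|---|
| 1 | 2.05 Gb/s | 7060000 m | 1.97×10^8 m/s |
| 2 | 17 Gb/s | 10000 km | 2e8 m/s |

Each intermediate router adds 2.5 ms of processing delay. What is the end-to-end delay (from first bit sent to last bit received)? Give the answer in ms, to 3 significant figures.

88.4 ms

L = 41000 bits.
Transmission delays (L/R per hop): 0.02, 0.00241176 ms; sum = 0.0224118 ms.
Propagation delays (d/s per hop): 35.8376, 50 ms; sum = 85.8376 ms.
Processing at 1 router(s): 1 × 2.5 ms = 2.5 ms.
End-to-end = 88.4 ms.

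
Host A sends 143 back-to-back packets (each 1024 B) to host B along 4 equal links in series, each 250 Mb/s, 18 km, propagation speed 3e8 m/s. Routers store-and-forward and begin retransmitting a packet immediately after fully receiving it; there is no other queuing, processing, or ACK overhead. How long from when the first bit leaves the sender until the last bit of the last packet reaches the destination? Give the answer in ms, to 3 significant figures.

Per-hop transmission t_tx = L/R = 8192/250000000 = 0.032768 ms.
Per-hop propagation t_prop = 18000/300000000 = 0.06 ms.
Pipeline fill: first packet needs 4·t_tx to clear all hops; remaining 142 packets each add one t_tx.
Total = (4+143-1)·t_tx + 4·t_prop = 146·0.032768 + 4·0.06 = 5.02 ms.

5.02 ms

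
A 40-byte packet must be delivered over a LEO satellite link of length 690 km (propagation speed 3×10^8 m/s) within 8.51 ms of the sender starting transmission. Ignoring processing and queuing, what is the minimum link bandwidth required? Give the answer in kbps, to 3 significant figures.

L = 320 bits.
Propagation delay = 690000 / 300000000 = 2.3 ms.
Transmission budget = 8.51 − 2.3 = 6.21 ms.
R ≥ L / t_tx = 320 bits / 0.00621 s = 51.5 kbps.

51.5 kbps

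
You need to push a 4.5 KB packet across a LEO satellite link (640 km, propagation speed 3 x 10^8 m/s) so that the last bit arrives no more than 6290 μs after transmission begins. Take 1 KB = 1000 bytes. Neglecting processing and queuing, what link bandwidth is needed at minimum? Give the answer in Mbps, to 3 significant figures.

8.66 Mbps

L = 36000 bits.
Propagation delay = 640000 / 300000000 = 2133.33 μs.
Transmission budget = 6290 − 2133.33 = 4156.67 μs.
R ≥ L / t_tx = 36000 bits / 0.00415667 s = 8.66 Mbps.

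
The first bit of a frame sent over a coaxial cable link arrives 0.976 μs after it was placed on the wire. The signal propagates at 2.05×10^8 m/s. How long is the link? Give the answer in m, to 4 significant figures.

d = s × t_prop = 2.05e+08 × 9.76e-07 = 200.1 m.

200.1 m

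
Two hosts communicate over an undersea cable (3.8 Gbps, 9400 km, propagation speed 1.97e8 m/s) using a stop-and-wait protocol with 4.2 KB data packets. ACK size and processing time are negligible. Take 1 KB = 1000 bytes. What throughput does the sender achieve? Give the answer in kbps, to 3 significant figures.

352 kbps

t_tx = L/R = 33600/3800000000 = 8.84211e-06 s.
t_prop = 9400000/197000000 = 0.0477157 s; RTT = 0.0954315 s.
Cycle = t_tx + RTT = 0.0954403 s.
Throughput = L / cycle = 33600 / 0.0954403 = 352 kbps.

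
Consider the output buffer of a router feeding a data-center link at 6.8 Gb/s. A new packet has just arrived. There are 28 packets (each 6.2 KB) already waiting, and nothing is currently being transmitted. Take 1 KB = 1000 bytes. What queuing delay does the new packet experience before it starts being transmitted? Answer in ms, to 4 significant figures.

Each queued packet: L/R = 49600/6800000000 = 0.00729412 ms.
28 queued → 0.204235 ms.
Queuing delay = 0.2042 ms.

0.2042 ms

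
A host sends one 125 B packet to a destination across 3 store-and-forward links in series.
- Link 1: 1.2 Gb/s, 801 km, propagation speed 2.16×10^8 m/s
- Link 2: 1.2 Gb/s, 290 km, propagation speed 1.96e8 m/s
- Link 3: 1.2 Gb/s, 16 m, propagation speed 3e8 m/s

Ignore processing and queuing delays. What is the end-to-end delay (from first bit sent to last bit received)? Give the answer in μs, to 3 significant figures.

L = 125 × 8 = 1000 bits.
Transmission delay per hop = L/R = 1000/1200000000 = 0.833333 μs; 3 hops → 2.5 μs.
Propagation delays (d/s per hop): 3708.33, 1479.59, 0.0533333 μs; sum = 5187.98 μs.
End-to-end = 5190 μs.

5190 μs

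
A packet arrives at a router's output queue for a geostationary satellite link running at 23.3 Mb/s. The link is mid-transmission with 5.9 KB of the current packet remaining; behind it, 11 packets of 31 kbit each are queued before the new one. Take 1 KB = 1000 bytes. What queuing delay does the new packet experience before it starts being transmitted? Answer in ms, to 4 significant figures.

Each queued packet: L/R = 31000/23300000 = 1.33047 ms.
11 queued → 14.6352 ms.
Plus remaining 47200 bits of current packet: 2.02575 ms.
Queuing delay = 16.66 ms.

16.66 ms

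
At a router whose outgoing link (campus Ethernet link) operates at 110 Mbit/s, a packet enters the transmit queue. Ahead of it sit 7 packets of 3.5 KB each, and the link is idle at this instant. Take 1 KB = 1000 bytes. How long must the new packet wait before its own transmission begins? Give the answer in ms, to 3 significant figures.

Each queued packet: L/R = 28000/110000000 = 0.254545 ms.
7 queued → 1.78182 ms.
Queuing delay = 1.78 ms.

1.78 ms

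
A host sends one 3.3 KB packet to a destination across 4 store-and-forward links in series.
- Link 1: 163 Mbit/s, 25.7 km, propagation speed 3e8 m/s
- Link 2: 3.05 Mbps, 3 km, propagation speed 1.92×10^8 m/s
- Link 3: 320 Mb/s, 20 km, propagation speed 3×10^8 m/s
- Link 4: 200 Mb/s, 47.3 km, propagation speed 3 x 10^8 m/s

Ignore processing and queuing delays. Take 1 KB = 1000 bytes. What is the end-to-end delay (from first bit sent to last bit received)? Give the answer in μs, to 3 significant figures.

9360 μs

L = 26400 bits.
Transmission delays (L/R per hop): 161.963, 8655.74, 82.5, 132 μs; sum = 9032.2 μs.
Propagation delays (d/s per hop): 85.6667, 15.625, 66.6667, 157.667 μs; sum = 325.625 μs.
End-to-end = 9360 μs.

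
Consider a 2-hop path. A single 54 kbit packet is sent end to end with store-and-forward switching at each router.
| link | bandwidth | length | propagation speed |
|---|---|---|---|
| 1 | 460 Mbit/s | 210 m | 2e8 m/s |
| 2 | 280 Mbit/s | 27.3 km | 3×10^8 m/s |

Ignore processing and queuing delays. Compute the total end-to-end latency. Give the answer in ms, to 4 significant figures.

L = 54000 bits.
Transmission delays (L/R per hop): 0.117391, 0.192857 ms; sum = 0.310248 ms.
Propagation delays (d/s per hop): 0.00105, 0.091 ms; sum = 0.09205 ms.
End-to-end = 0.4023 ms.

0.4023 ms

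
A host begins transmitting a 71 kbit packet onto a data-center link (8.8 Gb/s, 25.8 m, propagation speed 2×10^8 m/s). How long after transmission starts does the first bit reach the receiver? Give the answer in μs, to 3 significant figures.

0.129 μs

First bit experiences only propagation delay: d/s = 25.8/200000000 = 0.129 μs.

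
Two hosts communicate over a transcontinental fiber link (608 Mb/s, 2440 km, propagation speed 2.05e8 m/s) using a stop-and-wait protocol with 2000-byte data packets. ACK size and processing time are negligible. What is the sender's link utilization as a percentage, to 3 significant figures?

0.110 %

t_tx = L/R = 16000/608000000 = 2.63158e-05 s.
t_prop = 2440000/2.05e+08 = 0.0119024 s; RTT = 0.0238049 s.
Cycle = t_tx + RTT = 0.0238312 s.
Utilization = t_tx / cycle = 2.63158e-05/0.0238312 = 0.110 %.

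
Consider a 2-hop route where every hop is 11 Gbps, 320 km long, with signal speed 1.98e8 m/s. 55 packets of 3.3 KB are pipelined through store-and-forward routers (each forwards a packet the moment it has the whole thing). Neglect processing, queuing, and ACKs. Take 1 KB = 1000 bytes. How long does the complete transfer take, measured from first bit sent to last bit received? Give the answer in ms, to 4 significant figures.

Per-hop transmission t_tx = L/R = 26400/11000000000 = 0.0024 ms.
Per-hop propagation t_prop = 320000/198000000 = 1.61616 ms.
Pipeline fill: first packet needs 2·t_tx to clear all hops; remaining 54 packets each add one t_tx.
Total = (2+55-1)·t_tx + 2·t_prop = 56·0.0024 + 2·1.61616 = 3.367 ms.

3.367 ms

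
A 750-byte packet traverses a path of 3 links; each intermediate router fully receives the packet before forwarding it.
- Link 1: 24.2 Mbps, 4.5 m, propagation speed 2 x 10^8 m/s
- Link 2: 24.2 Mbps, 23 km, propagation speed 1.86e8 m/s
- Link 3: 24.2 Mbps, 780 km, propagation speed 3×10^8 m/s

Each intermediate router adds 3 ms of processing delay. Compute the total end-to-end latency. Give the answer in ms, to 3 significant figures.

L = 750 × 8 = 6000 bits.
Transmission delay per hop = L/R = 6000/24200000 = 0.247934 ms; 3 hops → 0.743802 ms.
Propagation delays (d/s per hop): 2.25e-05, 0.123656, 2.6 ms; sum = 2.72368 ms.
Processing at 2 router(s): 2 × 3 ms = 6 ms.
End-to-end = 9.47 ms.

9.47 ms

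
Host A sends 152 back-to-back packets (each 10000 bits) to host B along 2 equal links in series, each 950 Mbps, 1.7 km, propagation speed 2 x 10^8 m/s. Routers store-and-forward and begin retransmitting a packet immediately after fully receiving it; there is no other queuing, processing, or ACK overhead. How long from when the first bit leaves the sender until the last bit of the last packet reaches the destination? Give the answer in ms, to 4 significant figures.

Per-hop transmission t_tx = L/R = 10000/950000000 = 0.0105263 ms.
Per-hop propagation t_prop = 1700/200000000 = 0.0085 ms.
Pipeline fill: first packet needs 2·t_tx to clear all hops; remaining 151 packets each add one t_tx.
Total = (2+152-1)·t_tx + 2·t_prop = 153·0.0105263 + 2·0.0085 = 1.628 ms.

1.628 ms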